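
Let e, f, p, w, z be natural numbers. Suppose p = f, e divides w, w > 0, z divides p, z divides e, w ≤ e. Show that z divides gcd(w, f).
e divides w and w > 0, so e ≤ w. Since w ≤ e, e = w. z divides e, so z divides w. p = f and z divides p, thus z divides f. z divides w, so z divides gcd(w, f).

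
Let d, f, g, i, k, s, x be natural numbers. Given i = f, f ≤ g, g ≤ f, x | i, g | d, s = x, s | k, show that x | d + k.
f ≤ g and g ≤ f, therefore f = g. i = f, so i = g. x | i, so x | g. Since g | d, x | d. s = x and s | k, thus x | k. From x | d, x | d + k.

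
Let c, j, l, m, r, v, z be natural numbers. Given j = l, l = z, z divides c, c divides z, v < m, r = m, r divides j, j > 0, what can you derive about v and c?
v < c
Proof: j = l and l = z, so j = z. z divides c and c divides z, so z = c. Since j = z, j = c. From r = m and r divides j, m divides j. Since j > 0, m ≤ j. v < m, so v < j. Since j = c, v < c.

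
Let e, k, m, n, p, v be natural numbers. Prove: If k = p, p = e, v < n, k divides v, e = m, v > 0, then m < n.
p = e and e = m, hence p = m. Because k = p and k divides v, p divides v. v > 0, so p ≤ v. Since p = m, m ≤ v. v < n, so m < n.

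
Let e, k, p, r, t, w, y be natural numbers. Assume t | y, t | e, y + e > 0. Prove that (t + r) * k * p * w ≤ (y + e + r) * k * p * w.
t | y and t | e, hence t | y + e. y + e > 0, so t ≤ y + e. Then t + r ≤ y + e + r. Then (t + r) * k ≤ (y + e + r) * k. Then (t + r) * k * p ≤ (y + e + r) * k * p. Then (t + r) * k * p * w ≤ (y + e + r) * k * p * w.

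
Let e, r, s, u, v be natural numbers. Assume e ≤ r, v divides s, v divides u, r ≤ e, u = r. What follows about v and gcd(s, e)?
v divides gcd(s, e)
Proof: Because r ≤ e and e ≤ r, r = e. u = r, so u = e. v divides u, so v divides e. Because v divides s, v divides gcd(s, e).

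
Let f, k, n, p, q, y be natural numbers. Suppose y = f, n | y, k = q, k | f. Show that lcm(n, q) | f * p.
y = f and n | y, so n | f. k = q and k | f, so q | f. n | f, so lcm(n, q) | f. Then lcm(n, q) | f * p.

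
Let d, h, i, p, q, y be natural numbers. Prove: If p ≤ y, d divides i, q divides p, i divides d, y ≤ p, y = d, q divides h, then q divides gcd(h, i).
d divides i and i divides d, therefore d = i. p ≤ y and y ≤ p, thus p = y. Since y = d, p = d. Since q divides p, q divides d. d = i, so q divides i. Since q divides h, q divides gcd(h, i).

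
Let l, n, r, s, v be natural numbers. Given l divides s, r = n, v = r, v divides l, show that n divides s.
Since v = r and r = n, v = n. Because v divides l and l divides s, v divides s. Since v = n, n divides s.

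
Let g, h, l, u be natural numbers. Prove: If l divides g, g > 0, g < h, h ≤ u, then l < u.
Because l divides g and g > 0, l ≤ g. g < h, so l < h. Since h ≤ u, l < u.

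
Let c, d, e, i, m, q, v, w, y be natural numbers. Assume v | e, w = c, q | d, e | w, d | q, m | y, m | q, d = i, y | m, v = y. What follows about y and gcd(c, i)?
y | gcd(c, i)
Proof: v | e and e | w, hence v | w. Since v = y, y | w. Since w = c, y | c. From m | y and y | m, m = y. q | d and d | q, so q = d. From d = i, q = i. m | q, so m | i. m = y, so y | i. y | c, so y | gcd(c, i).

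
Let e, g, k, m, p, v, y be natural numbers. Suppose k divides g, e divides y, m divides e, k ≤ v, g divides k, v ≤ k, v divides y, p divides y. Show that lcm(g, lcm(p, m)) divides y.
k divides g and g divides k, therefore k = g. Because v ≤ k and k ≤ v, v = k. Since v divides y, k divides y. k = g, so g divides y. From m divides e and e divides y, m divides y. p divides y, so lcm(p, m) divides y. Since g divides y, lcm(g, lcm(p, m)) divides y.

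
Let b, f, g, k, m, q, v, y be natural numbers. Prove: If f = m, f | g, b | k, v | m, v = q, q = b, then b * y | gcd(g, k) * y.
From v = q and q = b, v = b. Because f = m and f | g, m | g. Since v | m, v | g. v = b, so b | g. b | k, so b | gcd(g, k). Then b * y | gcd(g, k) * y.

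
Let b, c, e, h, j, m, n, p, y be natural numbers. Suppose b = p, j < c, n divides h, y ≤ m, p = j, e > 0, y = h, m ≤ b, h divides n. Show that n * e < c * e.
From h divides n and n divides h, h = n. y = h and y ≤ m, hence h ≤ m. Since h = n, n ≤ m. b = p and m ≤ b, therefore m ≤ p. Because p = j, m ≤ j. Since j < c, m < c. Since n ≤ m, n < c. From e > 0, by multiplying by a positive, n * e < c * e.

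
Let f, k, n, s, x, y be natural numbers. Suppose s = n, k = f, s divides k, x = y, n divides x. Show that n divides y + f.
Since x = y and n divides x, n divides y. Because s = n and s divides k, n divides k. Since k = f, n divides f. n divides y, so n divides y + f.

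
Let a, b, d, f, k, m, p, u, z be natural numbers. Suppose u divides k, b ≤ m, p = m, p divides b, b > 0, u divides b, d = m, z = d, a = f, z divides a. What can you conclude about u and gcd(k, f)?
u divides gcd(k, f)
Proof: From p divides b and b > 0, p ≤ b. p = m, so m ≤ b. Since b ≤ m, b = m. u divides b, so u divides m. Because a = f and z divides a, z divides f. Since z = d, d divides f. Since d = m, m divides f. Since u divides m, u divides f. u divides k, so u divides gcd(k, f).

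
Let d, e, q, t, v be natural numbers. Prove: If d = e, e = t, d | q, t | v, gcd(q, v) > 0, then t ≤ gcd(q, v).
d = e and e = t, hence d = t. Because d | q, t | q. t | v, so t | gcd(q, v). gcd(q, v) > 0, so t ≤ gcd(q, v).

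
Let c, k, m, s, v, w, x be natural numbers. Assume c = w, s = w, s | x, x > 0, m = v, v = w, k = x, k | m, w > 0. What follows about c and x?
c = x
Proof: s = w and s | x, therefore w | x. x > 0, so w ≤ x. Since m = v and v = w, m = w. k = x and k | m, so x | m. m = w, so x | w. Since w > 0, x ≤ w. Since w ≤ x, w = x. Because c = w, c = x.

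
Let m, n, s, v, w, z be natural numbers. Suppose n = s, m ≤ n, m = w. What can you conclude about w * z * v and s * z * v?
w * z * v ≤ s * z * v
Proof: n = s and m ≤ n, thus m ≤ s. Because m = w, w ≤ s. By multiplying by a non-negative, w * z ≤ s * z. By multiplying by a non-negative, w * z * v ≤ s * z * v.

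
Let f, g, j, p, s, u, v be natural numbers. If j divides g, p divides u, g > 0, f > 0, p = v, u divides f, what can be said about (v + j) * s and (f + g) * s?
(v + j) * s ≤ (f + g) * s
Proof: p = v and p divides u, so v divides u. Since u divides f, v divides f. Since f > 0, v ≤ f. j divides g and g > 0, therefore j ≤ g. Since v ≤ f, v + j ≤ f + g. By multiplying by a non-negative, (v + j) * s ≤ (f + g) * s.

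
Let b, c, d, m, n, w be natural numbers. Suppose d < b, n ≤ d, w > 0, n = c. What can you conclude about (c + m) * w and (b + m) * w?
(c + m) * w < (b + m) * w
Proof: n = c and n ≤ d, hence c ≤ d. d < b, so c < b. Then c + m < b + m. w > 0, so (c + m) * w < (b + m) * w.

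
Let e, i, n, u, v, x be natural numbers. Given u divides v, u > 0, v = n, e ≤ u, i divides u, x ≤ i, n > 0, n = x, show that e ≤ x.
v = n and u divides v, so u divides n. n > 0, so u ≤ n. n = x, so u ≤ x. i divides u and u > 0, hence i ≤ u. x ≤ i, so x ≤ u. Since u ≤ x, u = x. e ≤ u, so e ≤ x.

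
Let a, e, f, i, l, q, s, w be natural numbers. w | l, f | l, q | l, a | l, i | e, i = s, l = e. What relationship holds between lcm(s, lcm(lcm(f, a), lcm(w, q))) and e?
lcm(s, lcm(lcm(f, a), lcm(w, q))) | e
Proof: Since i = s and i | e, s | e. f | l and a | l, therefore lcm(f, a) | l. Since w | l and q | l, lcm(w, q) | l. Since lcm(f, a) | l, lcm(lcm(f, a), lcm(w, q)) | l. l = e, so lcm(lcm(f, a), lcm(w, q)) | e. Since s | e, lcm(s, lcm(lcm(f, a), lcm(w, q))) | e.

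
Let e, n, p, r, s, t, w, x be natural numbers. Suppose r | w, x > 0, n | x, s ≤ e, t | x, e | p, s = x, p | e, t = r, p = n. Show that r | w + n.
e | p and p | e, thus e = p. p = n, so e = n. s = x and s ≤ e, so x ≤ e. e = n, so x ≤ n. n | x and x > 0, thus n ≤ x. Since x ≤ n, x = n. From t = r and t | x, r | x. Because x = n, r | n. r | w, so r | w + n.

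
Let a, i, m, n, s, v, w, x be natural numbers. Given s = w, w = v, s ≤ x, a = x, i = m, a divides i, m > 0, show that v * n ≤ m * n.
Since s = w and w = v, s = v. s ≤ x, so v ≤ x. i = m and a divides i, thus a divides m. Since a = x, x divides m. m > 0, so x ≤ m. v ≤ x, so v ≤ m. By multiplying by a non-negative, v * n ≤ m * n.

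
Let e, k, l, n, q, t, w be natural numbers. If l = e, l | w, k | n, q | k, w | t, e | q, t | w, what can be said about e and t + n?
e | t + n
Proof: From w | t and t | w, w = t. l = e and l | w, hence e | w. w = t, so e | t. e | q and q | k, thus e | k. Since k | n, e | n. Since e | t, e | t + n.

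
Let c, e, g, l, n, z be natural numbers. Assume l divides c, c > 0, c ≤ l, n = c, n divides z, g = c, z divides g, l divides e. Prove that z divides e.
Because l divides c and c > 0, l ≤ c. Since c ≤ l, l = c. Because n = c and n divides z, c divides z. Since g = c and z divides g, z divides c. Since c divides z, c = z. Since l = c, l = z. l divides e, so z divides e.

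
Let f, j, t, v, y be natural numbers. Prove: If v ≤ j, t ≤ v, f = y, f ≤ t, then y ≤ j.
From f ≤ t and t ≤ v, f ≤ v. Since v ≤ j, f ≤ j. f = y, so y ≤ j.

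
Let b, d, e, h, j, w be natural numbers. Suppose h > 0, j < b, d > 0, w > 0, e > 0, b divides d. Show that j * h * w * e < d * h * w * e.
Since b divides d and d > 0, b ≤ d. Since j < b, j < d. Since h > 0, by multiplying by a positive, j * h < d * h. Since w > 0, by multiplying by a positive, j * h * w < d * h * w. Combined with e > 0, by multiplying by a positive, j * h * w * e < d * h * w * e.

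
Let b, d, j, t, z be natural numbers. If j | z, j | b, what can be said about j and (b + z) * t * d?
j | (b + z) * t * d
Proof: Since j | b and j | z, j | b + z. Then j | (b + z) * t. Then j | (b + z) * t * d.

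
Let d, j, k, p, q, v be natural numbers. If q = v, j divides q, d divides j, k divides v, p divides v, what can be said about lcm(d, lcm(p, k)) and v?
lcm(d, lcm(p, k)) divides v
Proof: q = v and j divides q, so j divides v. From d divides j, d divides v. p divides v and k divides v, thus lcm(p, k) divides v. d divides v, so lcm(d, lcm(p, k)) divides v.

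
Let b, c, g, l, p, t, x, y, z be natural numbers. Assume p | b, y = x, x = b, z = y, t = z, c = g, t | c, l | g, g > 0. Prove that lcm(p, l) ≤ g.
y = x and x = b, so y = b. c = g and t | c, so t | g. From t = z, z | g. Because z = y, y | g. y = b, so b | g. Since p | b, p | g. l | g, so lcm(p, l) | g. Since g > 0, lcm(p, l) ≤ g.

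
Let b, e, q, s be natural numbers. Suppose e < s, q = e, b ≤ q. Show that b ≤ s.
q = e and b ≤ q, hence b ≤ e. From e < s, b < s. Then b ≤ s.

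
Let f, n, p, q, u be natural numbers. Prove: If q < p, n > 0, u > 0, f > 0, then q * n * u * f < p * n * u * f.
Because q < p and n > 0, by multiplying by a positive, q * n < p * n. Because u > 0, by multiplying by a positive, q * n * u < p * n * u. Combined with f > 0, by multiplying by a positive, q * n * u * f < p * n * u * f.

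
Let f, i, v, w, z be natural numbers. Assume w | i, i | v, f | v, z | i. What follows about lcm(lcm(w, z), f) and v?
lcm(lcm(w, z), f) | v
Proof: w | i and z | i, therefore lcm(w, z) | i. Since i | v, lcm(w, z) | v. f | v, so lcm(lcm(w, z), f) | v.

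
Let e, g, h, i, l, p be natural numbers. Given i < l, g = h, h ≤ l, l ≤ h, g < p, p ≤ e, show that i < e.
Since h ≤ l and l ≤ h, h = l. Because g = h, g = l. g < p and p ≤ e, thus g < e. Because g = l, l < e. Since i < l, i < e.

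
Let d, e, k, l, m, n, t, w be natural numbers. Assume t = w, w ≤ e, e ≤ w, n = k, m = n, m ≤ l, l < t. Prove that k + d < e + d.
w ≤ e and e ≤ w, therefore w = e. Since t = w, t = e. From m = n and m ≤ l, n ≤ l. Since l < t, n < t. n = k, so k < t. Since t = e, k < e. Then k + d < e + d.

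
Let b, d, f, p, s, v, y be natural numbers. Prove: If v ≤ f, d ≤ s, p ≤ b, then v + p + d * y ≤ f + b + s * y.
d ≤ s. By multiplying by a non-negative, d * y ≤ s * y. Since p ≤ b, p + d * y ≤ b + s * y. v ≤ f, so v + p + d * y ≤ f + b + s * y.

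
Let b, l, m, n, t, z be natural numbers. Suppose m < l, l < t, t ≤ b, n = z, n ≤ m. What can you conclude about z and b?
z < b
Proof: Since n ≤ m and m < l, n < l. l < t, so n < t. n = z, so z < t. t ≤ b, so z < b.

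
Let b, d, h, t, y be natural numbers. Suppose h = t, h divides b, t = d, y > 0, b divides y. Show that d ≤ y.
Because h = t and t = d, h = d. h divides b and b divides y, thus h divides y. Because y > 0, h ≤ y. h = d, so d ≤ y.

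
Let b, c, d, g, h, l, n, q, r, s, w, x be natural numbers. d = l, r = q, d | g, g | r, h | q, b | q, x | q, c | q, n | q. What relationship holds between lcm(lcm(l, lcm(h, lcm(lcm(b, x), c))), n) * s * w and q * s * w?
lcm(lcm(l, lcm(h, lcm(lcm(b, x), c))), n) * s * w | q * s * w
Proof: Since d | g and g | r, d | r. r = q, so d | q. From d = l, l | q. From b | q and x | q, lcm(b, x) | q. c | q, so lcm(lcm(b, x), c) | q. h | q, so lcm(h, lcm(lcm(b, x), c)) | q. Since l | q, lcm(l, lcm(h, lcm(lcm(b, x), c))) | q. Since n | q, lcm(lcm(l, lcm(h, lcm(lcm(b, x), c))), n) | q. Then lcm(lcm(l, lcm(h, lcm(lcm(b, x), c))), n) * s | q * s. Then lcm(lcm(l, lcm(h, lcm(lcm(b, x), c))), n) * s * w | q * s * w.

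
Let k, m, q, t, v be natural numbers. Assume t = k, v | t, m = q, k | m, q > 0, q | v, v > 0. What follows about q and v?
q = v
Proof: t = k and v | t, hence v | k. m = q and k | m, thus k | q. v | k, so v | q. q > 0, so v ≤ q. q | v and v > 0, thus q ≤ v. v ≤ q, so v = q. Then q = v.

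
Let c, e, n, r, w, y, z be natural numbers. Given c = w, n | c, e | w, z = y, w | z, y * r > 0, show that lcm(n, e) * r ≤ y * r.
Since c = w and n | c, n | w. e | w, so lcm(n, e) | w. z = y and w | z, so w | y. Since lcm(n, e) | w, lcm(n, e) | y. Then lcm(n, e) * r | y * r. Since y * r > 0, lcm(n, e) * r ≤ y * r.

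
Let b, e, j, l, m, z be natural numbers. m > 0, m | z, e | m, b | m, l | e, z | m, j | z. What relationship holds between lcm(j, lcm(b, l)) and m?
lcm(j, lcm(b, l)) ≤ m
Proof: z | m and m | z, hence z = m. j | z, so j | m. From l | e and e | m, l | m. Since b | m, lcm(b, l) | m. Since j | m, lcm(j, lcm(b, l)) | m. Since m > 0, lcm(j, lcm(b, l)) ≤ m.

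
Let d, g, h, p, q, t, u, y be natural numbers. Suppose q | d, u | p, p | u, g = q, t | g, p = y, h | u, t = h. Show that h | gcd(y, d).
From u | p and p | u, u = p. Since p = y, u = y. Since h | u, h | y. t = h and t | g, thus h | g. Since g = q, h | q. q | d, so h | d. h | y, so h | gcd(y, d).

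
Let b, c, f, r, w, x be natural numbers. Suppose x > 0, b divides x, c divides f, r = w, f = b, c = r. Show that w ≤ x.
Because c = r and r = w, c = w. Since f = b and c divides f, c divides b. b divides x, so c divides x. Since x > 0, c ≤ x. Since c = w, w ≤ x.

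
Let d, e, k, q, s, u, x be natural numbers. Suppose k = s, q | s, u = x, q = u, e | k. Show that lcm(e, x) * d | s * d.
k = s and e | k, therefore e | s. q = u and u = x, thus q = x. q | s, so x | s. e | s, so lcm(e, x) | s. Then lcm(e, x) * d | s * d.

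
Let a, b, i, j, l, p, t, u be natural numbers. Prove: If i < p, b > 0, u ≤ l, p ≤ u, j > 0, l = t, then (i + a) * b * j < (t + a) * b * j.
From l = t and u ≤ l, u ≤ t. From p ≤ u, p ≤ t. i < p, so i < t. Then i + a < t + a. Combining with b > 0, by multiplying by a positive, (i + a) * b < (t + a) * b. Because j > 0, by multiplying by a positive, (i + a) * b * j < (t + a) * b * j.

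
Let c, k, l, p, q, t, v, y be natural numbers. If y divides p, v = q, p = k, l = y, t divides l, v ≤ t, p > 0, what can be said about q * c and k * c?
q * c ≤ k * c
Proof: Since v = q and v ≤ t, q ≤ t. l = y and t divides l, thus t divides y. y divides p, so t divides p. Since p > 0, t ≤ p. p = k, so t ≤ k. Since q ≤ t, q ≤ k. By multiplying by a non-negative, q * c ≤ k * c.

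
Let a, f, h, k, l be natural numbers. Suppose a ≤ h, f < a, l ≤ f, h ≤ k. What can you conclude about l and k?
l < k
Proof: l ≤ f and f < a, therefore l < a. a ≤ h and h ≤ k, thus a ≤ k. Since l < a, l < k.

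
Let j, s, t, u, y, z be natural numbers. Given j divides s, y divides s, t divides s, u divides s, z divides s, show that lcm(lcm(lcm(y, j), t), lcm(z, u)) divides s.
y divides s and j divides s, so lcm(y, j) divides s. t divides s, so lcm(lcm(y, j), t) divides s. z divides s and u divides s, thus lcm(z, u) divides s. From lcm(lcm(y, j), t) divides s, lcm(lcm(lcm(y, j), t), lcm(z, u)) divides s.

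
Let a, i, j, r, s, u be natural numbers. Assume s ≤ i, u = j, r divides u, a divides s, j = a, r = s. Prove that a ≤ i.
u = j and j = a, thus u = a. Since r divides u, r divides a. Since r = s, s divides a. Since a divides s, s = a. Since s ≤ i, a ≤ i.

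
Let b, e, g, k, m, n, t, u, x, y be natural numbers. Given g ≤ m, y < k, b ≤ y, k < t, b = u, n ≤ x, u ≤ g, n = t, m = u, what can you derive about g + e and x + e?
g + e < x + e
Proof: Because m = u and g ≤ m, g ≤ u. u ≤ g, so u = g. From b = u, b = g. y < k and k < t, thus y < t. From b ≤ y, b < t. Since b = g, g < t. n = t and n ≤ x, hence t ≤ x. g < t, so g < x. Then g + e < x + e.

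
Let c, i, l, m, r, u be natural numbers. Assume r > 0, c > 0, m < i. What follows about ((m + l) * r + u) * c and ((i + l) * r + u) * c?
((m + l) * r + u) * c < ((i + l) * r + u) * c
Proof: From m < i, m + l < i + l. Since r > 0, by multiplying by a positive, (m + l) * r < (i + l) * r. Then (m + l) * r + u < (i + l) * r + u. Combined with c > 0, by multiplying by a positive, ((m + l) * r + u) * c < ((i + l) * r + u) * c.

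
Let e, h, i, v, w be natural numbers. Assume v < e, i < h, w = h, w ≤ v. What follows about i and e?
i < e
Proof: From w ≤ v and v < e, w < e. w = h, so h < e. Because i < h, i < e.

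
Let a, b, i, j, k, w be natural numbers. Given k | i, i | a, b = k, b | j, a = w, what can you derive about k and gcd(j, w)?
k | gcd(j, w)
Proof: b = k and b | j, hence k | j. a = w and i | a, so i | w. Since k | i, k | w. k | j, so k | gcd(j, w).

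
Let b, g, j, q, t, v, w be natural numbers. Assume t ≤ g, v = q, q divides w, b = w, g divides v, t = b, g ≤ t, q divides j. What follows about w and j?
w divides j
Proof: From g ≤ t and t ≤ g, g = t. t = b, so g = b. Since b = w, g = w. g divides v, so w divides v. v = q, so w divides q. Because q divides w, q = w. Since q divides j, w divides j.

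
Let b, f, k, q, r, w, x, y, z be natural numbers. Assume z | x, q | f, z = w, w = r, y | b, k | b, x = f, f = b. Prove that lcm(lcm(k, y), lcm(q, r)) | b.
From k | b and y | b, lcm(k, y) | b. z = w and w = r, hence z = r. Because x = f and z | x, z | f. z = r, so r | f. q | f, so lcm(q, r) | f. f = b, so lcm(q, r) | b. From lcm(k, y) | b, lcm(lcm(k, y), lcm(q, r)) | b.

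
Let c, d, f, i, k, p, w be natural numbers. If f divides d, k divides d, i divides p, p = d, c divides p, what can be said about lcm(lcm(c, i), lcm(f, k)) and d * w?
lcm(lcm(c, i), lcm(f, k)) divides d * w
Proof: Because c divides p and i divides p, lcm(c, i) divides p. Since p = d, lcm(c, i) divides d. f divides d and k divides d, so lcm(f, k) divides d. lcm(c, i) divides d, so lcm(lcm(c, i), lcm(f, k)) divides d. Then lcm(lcm(c, i), lcm(f, k)) divides d * w.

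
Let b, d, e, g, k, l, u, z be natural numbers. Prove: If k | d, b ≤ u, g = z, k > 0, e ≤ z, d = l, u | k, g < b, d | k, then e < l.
g < b and b ≤ u, thus g < u. g = z, so z < u. Since e ≤ z, e < u. k | d and d | k, thus k = d. d = l, so k = l. Since u | k and k > 0, u ≤ k. Since k = l, u ≤ l. Since e < u, e < l.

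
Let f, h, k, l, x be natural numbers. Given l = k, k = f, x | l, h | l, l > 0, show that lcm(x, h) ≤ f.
l = k and k = f, therefore l = f. x | l and h | l, thus lcm(x, h) | l. l > 0, so lcm(x, h) ≤ l. From l = f, lcm(x, h) ≤ f.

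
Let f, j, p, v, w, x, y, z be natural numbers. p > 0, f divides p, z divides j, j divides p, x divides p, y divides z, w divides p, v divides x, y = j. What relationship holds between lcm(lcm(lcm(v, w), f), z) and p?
lcm(lcm(lcm(v, w), f), z) ≤ p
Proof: From v divides x and x divides p, v divides p. Since w divides p, lcm(v, w) divides p. Since f divides p, lcm(lcm(v, w), f) divides p. Since y = j and y divides z, j divides z. Since z divides j, j = z. Because j divides p, z divides p. Since lcm(lcm(v, w), f) divides p, lcm(lcm(lcm(v, w), f), z) divides p. p > 0, so lcm(lcm(lcm(v, w), f), z) ≤ p.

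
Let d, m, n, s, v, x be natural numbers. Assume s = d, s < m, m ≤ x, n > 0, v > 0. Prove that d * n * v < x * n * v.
Since s = d and s < m, d < m. Since m ≤ x, d < x. Because n > 0, by multiplying by a positive, d * n < x * n. Combining with v > 0, by multiplying by a positive, d * n * v < x * n * v.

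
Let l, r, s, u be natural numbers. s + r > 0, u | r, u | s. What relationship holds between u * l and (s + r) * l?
u * l ≤ (s + r) * l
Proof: u | s and u | r, hence u | s + r. s + r > 0, so u ≤ s + r. Then u * l ≤ (s + r) * l.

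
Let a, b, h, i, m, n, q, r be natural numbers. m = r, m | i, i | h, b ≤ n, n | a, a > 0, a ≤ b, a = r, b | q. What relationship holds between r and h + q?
r | h + q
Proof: m = r and m | i, hence r | i. Since i | h, r | h. From n | a and a > 0, n ≤ a. From b ≤ n, b ≤ a. a ≤ b, so b = a. Since a = r, b = r. Since b | q, r | q. r | h, so r | h + q.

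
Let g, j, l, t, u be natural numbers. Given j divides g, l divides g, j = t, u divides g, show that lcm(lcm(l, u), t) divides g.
l divides g and u divides g, therefore lcm(l, u) divides g. j = t and j divides g, thus t divides g. Since lcm(l, u) divides g, lcm(lcm(l, u), t) divides g.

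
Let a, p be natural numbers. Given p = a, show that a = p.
Because p = a, by symmetry, a = p.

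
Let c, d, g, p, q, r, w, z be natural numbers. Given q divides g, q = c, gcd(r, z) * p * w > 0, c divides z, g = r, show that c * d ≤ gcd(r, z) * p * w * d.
g = r and q divides g, hence q divides r. q = c, so c divides r. c divides z, so c divides gcd(r, z). Then c divides gcd(r, z) * p. Then c divides gcd(r, z) * p * w. Since gcd(r, z) * p * w > 0, c ≤ gcd(r, z) * p * w. By multiplying by a non-negative, c * d ≤ gcd(r, z) * p * w * d.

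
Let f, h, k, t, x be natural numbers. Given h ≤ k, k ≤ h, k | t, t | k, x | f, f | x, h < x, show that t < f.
h ≤ k and k ≤ h, hence h = k. k | t and t | k, so k = t. Since h = k, h = t. From x | f and f | x, x = f. Since h < x, h < f. Since h = t, t < f.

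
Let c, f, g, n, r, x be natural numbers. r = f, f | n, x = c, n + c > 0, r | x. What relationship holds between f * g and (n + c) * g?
f * g ≤ (n + c) * g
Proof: r = f and r | x, hence f | x. Since x = c, f | c. f | n, so f | n + c. n + c > 0, so f ≤ n + c. Then f * g ≤ (n + c) * g.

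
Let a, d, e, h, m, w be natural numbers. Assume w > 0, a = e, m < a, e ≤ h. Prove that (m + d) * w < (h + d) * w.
a = e and m < a, thus m < e. e ≤ h, so m < h. Then m + d < h + d. Since w > 0, by multiplying by a positive, (m + d) * w < (h + d) * w.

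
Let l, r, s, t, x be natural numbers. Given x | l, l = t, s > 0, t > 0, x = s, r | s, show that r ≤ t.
Since r | s and s > 0, r ≤ s. l = t and x | l, so x | t. x = s, so s | t. Since t > 0, s ≤ t. Since r ≤ s, r ≤ t.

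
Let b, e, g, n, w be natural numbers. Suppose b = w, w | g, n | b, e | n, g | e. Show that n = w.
b = w and n | b, so n | w. Since w | g and g | e, w | e. Since e | n, w | n. n | w, so n = w.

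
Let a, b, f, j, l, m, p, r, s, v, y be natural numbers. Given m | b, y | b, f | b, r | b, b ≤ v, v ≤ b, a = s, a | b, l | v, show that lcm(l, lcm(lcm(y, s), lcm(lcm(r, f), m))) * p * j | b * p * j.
v ≤ b and b ≤ v, thus v = b. Since l | v, l | b. a = s and a | b, hence s | b. y | b, so lcm(y, s) | b. Because r | b and f | b, lcm(r, f) | b. Since m | b, lcm(lcm(r, f), m) | b. Since lcm(y, s) | b, lcm(lcm(y, s), lcm(lcm(r, f), m)) | b. l | b, so lcm(l, lcm(lcm(y, s), lcm(lcm(r, f), m))) | b. Then lcm(l, lcm(lcm(y, s), lcm(lcm(r, f), m))) * p | b * p. Then lcm(l, lcm(lcm(y, s), lcm(lcm(r, f), m))) * p * j | b * p * j.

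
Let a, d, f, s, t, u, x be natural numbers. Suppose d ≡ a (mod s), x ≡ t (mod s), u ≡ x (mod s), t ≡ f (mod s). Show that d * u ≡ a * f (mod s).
u ≡ x (mod s) and x ≡ t (mod s), so u ≡ t (mod s). Since t ≡ f (mod s), u ≡ f (mod s). From d ≡ a (mod s), d * u ≡ a * f (mod s).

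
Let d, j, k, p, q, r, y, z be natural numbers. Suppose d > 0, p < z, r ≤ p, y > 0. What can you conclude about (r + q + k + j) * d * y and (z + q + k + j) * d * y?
(r + q + k + j) * d * y < (z + q + k + j) * d * y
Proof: Because r ≤ p and p < z, r < z. Then r + q < z + q. Then r + q + k < z + q + k. Then r + q + k + j < z + q + k + j. Combined with d > 0, by multiplying by a positive, (r + q + k + j) * d < (z + q + k + j) * d. Because y > 0, by multiplying by a positive, (r + q + k + j) * d * y < (z + q + k + j) * d * y.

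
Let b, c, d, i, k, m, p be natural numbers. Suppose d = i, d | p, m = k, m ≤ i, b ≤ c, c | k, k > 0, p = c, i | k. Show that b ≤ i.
m = k and m ≤ i, hence k ≤ i. i | k and k > 0, hence i ≤ k. Since k ≤ i, k = i. Since c | k, c | i. d = i and d | p, thus i | p. Since p = c, i | c. c | i, so c = i. b ≤ c, so b ≤ i.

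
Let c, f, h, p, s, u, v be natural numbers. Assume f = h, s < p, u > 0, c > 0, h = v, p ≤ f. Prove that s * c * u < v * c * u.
Since f = h and h = v, f = v. s < p and p ≤ f, therefore s < f. f = v, so s < v. Since c > 0, by multiplying by a positive, s * c < v * c. Since u > 0, by multiplying by a positive, s * c * u < v * c * u.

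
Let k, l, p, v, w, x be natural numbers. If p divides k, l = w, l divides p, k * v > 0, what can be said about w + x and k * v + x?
w + x ≤ k * v + x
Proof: Because l divides p and p divides k, l divides k. Since l = w, w divides k. Then w divides k * v. Since k * v > 0, w ≤ k * v. Then w + x ≤ k * v + x.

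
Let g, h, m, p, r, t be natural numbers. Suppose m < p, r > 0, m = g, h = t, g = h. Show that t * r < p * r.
Because g = h and h = t, g = t. Because m = g and m < p, g < p. Since g = t, t < p. r > 0, so t * r < p * r.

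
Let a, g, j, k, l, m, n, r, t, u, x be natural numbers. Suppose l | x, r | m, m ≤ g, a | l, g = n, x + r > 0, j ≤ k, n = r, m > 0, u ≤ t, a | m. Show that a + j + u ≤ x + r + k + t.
a | l and l | x, therefore a | x. From g = n and n = r, g = r. Since m ≤ g, m ≤ r. r | m and m > 0, thus r ≤ m. m ≤ r, so m = r. Since a | m, a | r. a | x, so a | x + r. Since x + r > 0, a ≤ x + r. j ≤ k and u ≤ t, thus j + u ≤ k + t. Since a ≤ x + r, a + j + u ≤ x + r + k + t.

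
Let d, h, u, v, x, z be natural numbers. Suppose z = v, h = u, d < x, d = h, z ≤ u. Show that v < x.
z = v and z ≤ u, thus v ≤ u. d = h and h = u, hence d = u. d < x, so u < x. Since v ≤ u, v < x.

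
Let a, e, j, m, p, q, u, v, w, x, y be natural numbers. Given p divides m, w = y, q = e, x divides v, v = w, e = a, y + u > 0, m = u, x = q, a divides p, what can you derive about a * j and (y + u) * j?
a * j ≤ (y + u) * j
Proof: Since q = e and e = a, q = a. x = q and x divides v, thus q divides v. Since v = w, q divides w. Since q = a, a divides w. Since w = y, a divides y. a divides p and p divides m, thus a divides m. Since m = u, a divides u. From a divides y, a divides y + u. Since y + u > 0, a ≤ y + u. By multiplying by a non-negative, a * j ≤ (y + u) * j.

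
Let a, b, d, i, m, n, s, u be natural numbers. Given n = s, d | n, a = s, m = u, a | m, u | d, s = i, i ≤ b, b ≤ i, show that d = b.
n = s and d | n, thus d | s. m = u and a | m, thus a | u. Since a = s, s | u. From u | d, s | d. d | s, so d = s. s = i, so d = i. Since i ≤ b and b ≤ i, i = b. d = i, so d = b.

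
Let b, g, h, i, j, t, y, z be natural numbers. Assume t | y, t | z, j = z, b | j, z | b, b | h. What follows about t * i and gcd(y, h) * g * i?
t * i | gcd(y, h) * g * i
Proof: j = z and b | j, so b | z. Because z | b, b = z. b | h, so z | h. t | z, so t | h. Since t | y, t | gcd(y, h). Then t | gcd(y, h) * g. Then t * i | gcd(y, h) * g * i.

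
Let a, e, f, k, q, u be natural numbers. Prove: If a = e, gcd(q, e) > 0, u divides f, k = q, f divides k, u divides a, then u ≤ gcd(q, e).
Because u divides f and f divides k, u divides k. Since k = q, u divides q. Because a = e and u divides a, u divides e. u divides q, so u divides gcd(q, e). gcd(q, e) > 0, so u ≤ gcd(q, e).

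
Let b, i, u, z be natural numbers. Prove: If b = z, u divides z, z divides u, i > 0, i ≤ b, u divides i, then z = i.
b = z and i ≤ b, thus i ≤ z. u divides z and z divides u, therefore u = z. u divides i, so z divides i. i > 0, so z ≤ i. Because i ≤ z, i = z. Then z = i.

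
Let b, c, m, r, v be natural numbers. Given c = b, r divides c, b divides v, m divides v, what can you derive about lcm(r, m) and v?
lcm(r, m) divides v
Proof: Since c = b and r divides c, r divides b. From b divides v, r divides v. m divides v, so lcm(r, m) divides v.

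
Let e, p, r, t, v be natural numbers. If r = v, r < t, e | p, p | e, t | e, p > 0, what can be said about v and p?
v < p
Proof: r = v and r < t, therefore v < t. e | p and p | e, hence e = p. t | e, so t | p. Because p > 0, t ≤ p. Since v < t, v < p.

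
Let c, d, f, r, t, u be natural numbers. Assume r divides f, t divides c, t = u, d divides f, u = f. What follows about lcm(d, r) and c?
lcm(d, r) divides c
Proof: d divides f and r divides f, therefore lcm(d, r) divides f. t = u and u = f, therefore t = f. t divides c, so f divides c. Since lcm(d, r) divides f, lcm(d, r) divides c.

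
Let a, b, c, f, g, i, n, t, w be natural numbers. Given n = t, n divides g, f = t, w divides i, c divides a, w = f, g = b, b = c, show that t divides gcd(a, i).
From g = b and b = c, g = c. n divides g, so n divides c. Since n = t, t divides c. Since c divides a, t divides a. w = f and w divides i, so f divides i. Since f = t, t divides i. Since t divides a, t divides gcd(a, i).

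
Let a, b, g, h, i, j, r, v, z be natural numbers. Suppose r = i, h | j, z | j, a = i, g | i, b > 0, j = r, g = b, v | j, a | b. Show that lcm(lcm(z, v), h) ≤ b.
a = i and a | b, hence i | b. From g = b and g | i, b | i. Since i | b, i = b. Because r = i, r = b. Since j = r, j = b. z | j and v | j, thus lcm(z, v) | j. Since h | j, lcm(lcm(z, v), h) | j. Since j = b, lcm(lcm(z, v), h) | b. b > 0, so lcm(lcm(z, v), h) ≤ b.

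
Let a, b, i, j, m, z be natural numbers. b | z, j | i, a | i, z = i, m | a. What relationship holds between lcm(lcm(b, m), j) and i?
lcm(lcm(b, m), j) | i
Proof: From z = i and b | z, b | i. From m | a and a | i, m | i. Since b | i, lcm(b, m) | i. Since j | i, lcm(lcm(b, m), j) | i.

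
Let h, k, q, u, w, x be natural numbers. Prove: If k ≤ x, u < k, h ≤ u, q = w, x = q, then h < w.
From h ≤ u and u < k, h < k. From x = q and q = w, x = w. From k ≤ x, k ≤ w. Because h < k, h < w.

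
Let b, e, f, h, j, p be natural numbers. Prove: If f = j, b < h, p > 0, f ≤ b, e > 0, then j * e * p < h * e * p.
Since f = j and f ≤ b, j ≤ b. b < h, so j < h. From e > 0, by multiplying by a positive, j * e < h * e. Since p > 0, by multiplying by a positive, j * e * p < h * e * p.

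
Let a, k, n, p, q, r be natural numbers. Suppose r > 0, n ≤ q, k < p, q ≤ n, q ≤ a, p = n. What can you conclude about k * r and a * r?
k * r < a * r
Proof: n ≤ q and q ≤ n, therefore n = q. p = n, so p = q. Because k < p, k < q. Since q ≤ a, k < a. Since r > 0, k * r < a * r.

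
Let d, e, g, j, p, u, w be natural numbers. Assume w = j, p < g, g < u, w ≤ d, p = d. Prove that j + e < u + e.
w = j and w ≤ d, thus j ≤ d. p = d and p < g, thus d < g. Since j ≤ d, j < g. Since g < u, j < u. Then j + e < u + e.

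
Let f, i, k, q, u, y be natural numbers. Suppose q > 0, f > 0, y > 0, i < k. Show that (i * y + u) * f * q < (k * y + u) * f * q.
i < k and y > 0. By multiplying by a positive, i * y < k * y. Then i * y + u < k * y + u. Since f > 0, by multiplying by a positive, (i * y + u) * f < (k * y + u) * f. From q > 0, by multiplying by a positive, (i * y + u) * f * q < (k * y + u) * f * q.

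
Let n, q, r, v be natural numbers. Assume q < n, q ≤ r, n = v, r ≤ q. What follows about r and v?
r < v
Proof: q ≤ r and r ≤ q, hence q = r. n = v and q < n, therefore q < v. Since q = r, r < v.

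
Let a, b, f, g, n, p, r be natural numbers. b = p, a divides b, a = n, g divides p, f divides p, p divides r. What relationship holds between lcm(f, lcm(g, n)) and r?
lcm(f, lcm(g, n)) divides r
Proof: b = p and a divides b, therefore a divides p. Since a = n, n divides p. g divides p, so lcm(g, n) divides p. Since f divides p, lcm(f, lcm(g, n)) divides p. p divides r, so lcm(f, lcm(g, n)) divides r.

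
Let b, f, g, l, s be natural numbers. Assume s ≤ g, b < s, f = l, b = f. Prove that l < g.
From b = f and f = l, b = l. b < s and s ≤ g, therefore b < g. b = l, so l < g.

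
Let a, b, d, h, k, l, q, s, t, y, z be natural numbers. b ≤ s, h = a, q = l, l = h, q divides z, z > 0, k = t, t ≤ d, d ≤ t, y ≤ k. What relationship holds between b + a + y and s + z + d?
b + a + y ≤ s + z + d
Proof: q = l and l = h, so q = h. Since q divides z, h divides z. Since z > 0, h ≤ z. h = a, so a ≤ z. t ≤ d and d ≤ t, therefore t = d. k = t, so k = d. From y ≤ k, y ≤ d. Since a ≤ z, a + y ≤ z + d. Because b ≤ s, b + a + y ≤ s + z + d.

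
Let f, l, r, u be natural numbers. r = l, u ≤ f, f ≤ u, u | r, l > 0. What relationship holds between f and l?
f ≤ l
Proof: u ≤ f and f ≤ u, thus u = f. Since u | r, f | r. r = l, so f | l. l > 0, so f ≤ l.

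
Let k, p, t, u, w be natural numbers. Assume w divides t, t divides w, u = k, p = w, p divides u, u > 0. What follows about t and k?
t ≤ k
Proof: w divides t and t divides w, so w = t. Because p = w and p divides u, w divides u. From u > 0, w ≤ u. Since u = k, w ≤ k. w = t, so t ≤ k.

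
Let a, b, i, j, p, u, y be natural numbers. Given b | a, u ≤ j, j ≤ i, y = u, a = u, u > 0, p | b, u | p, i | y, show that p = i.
From p | b and b | a, p | a. a = u, so p | u. u | p, so p = u. From u ≤ j and j ≤ i, u ≤ i. y = u and i | y, so i | u. Since u > 0, i ≤ u. u ≤ i, so u = i. Since p = u, p = i.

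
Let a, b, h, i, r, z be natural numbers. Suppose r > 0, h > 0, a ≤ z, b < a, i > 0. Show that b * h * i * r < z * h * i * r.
b < a and a ≤ z, thus b < z. Since h > 0, b * h < z * h. Since i > 0, b * h * i < z * h * i. r > 0, so b * h * i * r < z * h * i * r.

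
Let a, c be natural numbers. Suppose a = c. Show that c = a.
Since a = c, by symmetry, c = a.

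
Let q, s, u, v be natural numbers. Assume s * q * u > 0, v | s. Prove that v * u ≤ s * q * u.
From v | s, v | s * q. Then v * u | s * q * u. Since s * q * u > 0, v * u ≤ s * q * u.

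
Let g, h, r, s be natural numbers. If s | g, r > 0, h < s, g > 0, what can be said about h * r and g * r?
h * r < g * r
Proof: From s | g and g > 0, s ≤ g. Since h < s, h < g. r > 0, so h * r < g * r.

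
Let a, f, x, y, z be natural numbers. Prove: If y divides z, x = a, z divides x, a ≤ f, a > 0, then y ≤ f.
x = a and z divides x, therefore z divides a. Since y divides z, y divides a. a > 0, so y ≤ a. Since a ≤ f, y ≤ f.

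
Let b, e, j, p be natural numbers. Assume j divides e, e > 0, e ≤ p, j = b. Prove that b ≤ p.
From j divides e and e > 0, j ≤ e. Since e ≤ p, j ≤ p. Since j = b, b ≤ p.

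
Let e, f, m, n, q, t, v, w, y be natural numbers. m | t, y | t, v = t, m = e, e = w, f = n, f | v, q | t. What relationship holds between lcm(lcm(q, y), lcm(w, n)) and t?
lcm(lcm(q, y), lcm(w, n)) | t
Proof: q | t and y | t, therefore lcm(q, y) | t. m = e and e = w, thus m = w. Since m | t, w | t. v = t and f | v, thus f | t. f = n, so n | t. w | t, so lcm(w, n) | t. lcm(q, y) | t, so lcm(lcm(q, y), lcm(w, n)) | t.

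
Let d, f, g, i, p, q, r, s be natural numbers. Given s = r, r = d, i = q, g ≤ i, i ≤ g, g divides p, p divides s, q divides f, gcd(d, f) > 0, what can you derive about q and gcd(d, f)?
q ≤ gcd(d, f)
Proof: Since s = r and r = d, s = d. g ≤ i and i ≤ g, hence g = i. g divides p, so i divides p. Since p divides s, i divides s. i = q, so q divides s. s = d, so q divides d. Since q divides f, q divides gcd(d, f). Since gcd(d, f) > 0, q ≤ gcd(d, f).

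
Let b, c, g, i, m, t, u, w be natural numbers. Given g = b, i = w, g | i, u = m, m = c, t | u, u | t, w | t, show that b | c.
Since i = w and g | i, g | w. g = b, so b | w. u = m and m = c, thus u = c. t | u and u | t, so t = u. w | t, so w | u. u = c, so w | c. Since b | w, b | c.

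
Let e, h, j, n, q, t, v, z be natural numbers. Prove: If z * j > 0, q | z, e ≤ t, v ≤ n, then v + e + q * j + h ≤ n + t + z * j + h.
v ≤ n and e ≤ t, therefore v + e ≤ n + t. q | z, therefore q * j | z * j. z * j > 0, so q * j ≤ z * j. From v + e ≤ n + t, v + e + q * j ≤ n + t + z * j. Then v + e + q * j + h ≤ n + t + z * j + h.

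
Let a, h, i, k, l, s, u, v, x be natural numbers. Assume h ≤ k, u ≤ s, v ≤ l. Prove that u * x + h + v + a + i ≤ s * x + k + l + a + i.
u ≤ s, therefore u * x ≤ s * x. h ≤ k, so u * x + h ≤ s * x + k. v ≤ l, thus v + a ≤ l + a. u * x + h ≤ s * x + k, so u * x + h + v + a ≤ s * x + k + l + a. Then u * x + h + v + a + i ≤ s * x + k + l + a + i.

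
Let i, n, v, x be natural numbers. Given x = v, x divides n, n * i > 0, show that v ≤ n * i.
x = v and x divides n, hence v divides n. Then v divides n * i. n * i > 0, so v ≤ n * i.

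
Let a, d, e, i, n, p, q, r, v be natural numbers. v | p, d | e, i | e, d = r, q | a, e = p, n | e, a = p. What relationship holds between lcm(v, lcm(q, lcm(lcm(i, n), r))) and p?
lcm(v, lcm(q, lcm(lcm(i, n), r))) | p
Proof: a = p and q | a, therefore q | p. From i | e and n | e, lcm(i, n) | e. Since d = r and d | e, r | e. Since lcm(i, n) | e, lcm(lcm(i, n), r) | e. Since e = p, lcm(lcm(i, n), r) | p. q | p, so lcm(q, lcm(lcm(i, n), r)) | p. Since v | p, lcm(v, lcm(q, lcm(lcm(i, n), r))) | p.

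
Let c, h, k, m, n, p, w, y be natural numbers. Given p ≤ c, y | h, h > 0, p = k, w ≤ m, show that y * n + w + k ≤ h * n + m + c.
y | h and h > 0, thus y ≤ h. Then y * n ≤ h * n. Since w ≤ m, y * n + w ≤ h * n + m. p = k and p ≤ c, thus k ≤ c. Since y * n + w ≤ h * n + m, y * n + w + k ≤ h * n + m + c.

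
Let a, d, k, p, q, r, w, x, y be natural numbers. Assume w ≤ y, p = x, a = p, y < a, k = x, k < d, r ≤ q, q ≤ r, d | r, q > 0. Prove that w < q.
Because a = p and y < a, y < p. Since p = x, y < x. w ≤ y, so w < x. From k = x and k < d, x < d. r ≤ q and q ≤ r, hence r = q. d | r, so d | q. q > 0, so d ≤ q. From x < d, x < q. w < x, so w < q.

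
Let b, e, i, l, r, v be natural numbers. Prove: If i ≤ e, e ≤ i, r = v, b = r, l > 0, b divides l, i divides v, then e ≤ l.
i ≤ e and e ≤ i, hence i = e. b = r and b divides l, hence r divides l. r = v, so v divides l. i divides v, so i divides l. Since l > 0, i ≤ l. Since i = e, e ≤ l.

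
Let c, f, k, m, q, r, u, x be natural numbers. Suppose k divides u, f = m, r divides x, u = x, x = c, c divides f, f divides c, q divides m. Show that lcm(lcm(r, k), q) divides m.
c divides f and f divides c, thus c = f. x = c, so x = f. Since f = m, x = m. Because u = x and k divides u, k divides x. Because r divides x, lcm(r, k) divides x. From x = m, lcm(r, k) divides m. q divides m, so lcm(lcm(r, k), q) divides m.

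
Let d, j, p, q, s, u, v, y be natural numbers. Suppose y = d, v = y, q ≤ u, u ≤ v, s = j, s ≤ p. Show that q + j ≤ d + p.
Because q ≤ u and u ≤ v, q ≤ v. Since v = y, q ≤ y. From y = d, q ≤ d. s = j and s ≤ p, thus j ≤ p. q ≤ d, so q + j ≤ d + p.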